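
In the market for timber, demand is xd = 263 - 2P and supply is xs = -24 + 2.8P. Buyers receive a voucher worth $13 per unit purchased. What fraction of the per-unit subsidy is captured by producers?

Pre-subsidy: 263 - 2P = -24 + 2.8P gives P* = 1435/24, x* = 1721/12.
With the rebate, buyers effectively pay Pb = Ps − 13, where Ps is the price sellers receive.
Demand in terms of Ps becomes xd = 263 − 2(Ps − 13) = 289 - 2Ps. Setting this equal to supply: 289 - 2Ps = -24 + 2.8Ps, so Ps = 1565/24.
Buyers pay Pb = 1565/24 − 13 = 1253/24; x' = -24 + 2.8·(1565/24) = 1903/12.
Buyers' price falls by P* − Pb = 1435/24 − 1253/24 = 91/12; sellers' price rises by Ps − P* = 1565/24 − 1435/24 = 65/12.
So producers capture (65/12)/13 = 5/12 of each unit of subsidy.

Producer share = 5/12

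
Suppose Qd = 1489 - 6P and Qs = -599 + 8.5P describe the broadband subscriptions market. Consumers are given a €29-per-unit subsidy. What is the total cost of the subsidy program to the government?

Pre-subsidy: 1489 - 6P = -599 + 8.5P gives P* = 144, Q* = 625.
With the rebate, buyers effectively pay Pb = Ps − 29, where Ps is the price sellers receive.
Demand in terms of Ps becomes Qd = 1489 − 6(Ps − 29) = 1663 - 6Ps. Setting this equal to supply: 1663 - 6Ps = -599 + 8.5Ps, so Ps = 156.
Buyers pay Pb = 156 − 29 = 127; Q' = -599 + 8.5·156 = 727.
Government outlay = subsidy × quantity = 29 × 727 = 21083.

Government cost = €21083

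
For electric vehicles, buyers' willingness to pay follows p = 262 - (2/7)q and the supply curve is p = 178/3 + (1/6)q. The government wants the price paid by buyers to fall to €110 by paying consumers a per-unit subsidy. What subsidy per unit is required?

At a buyer price of 110, quantity demanded is 917 − 3.5·110 = 532.
Sellers supply 532 only when they receive ps = 178/3 + (1/6)·532 = 148.
s = ps − pb = 148 − 110 = 38.

Required subsidy s = €38 per unit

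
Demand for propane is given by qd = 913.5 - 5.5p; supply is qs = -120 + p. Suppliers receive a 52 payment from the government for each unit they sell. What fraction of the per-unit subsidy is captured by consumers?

Pre-subsidy: 913.5 - 5.5p = -120 + p gives p* = 159, q* = 39.
With the subsidy, sellers receive ps = pb + 52 for each unit, where pb is the price buyers pay.
Supply in terms of pb becomes qs = -120 + 1(pb + 52) = -68 + pb. Setting this equal to demand: 913.5 - 5.5pb = -68 + pb, so pb = 151.
Sellers receive ps = 151 + 52 = 203; q' = 913.5 − 5.5·151 = 83.
Buyers' price falls by p* − pb = 159 − 151 = 8; sellers' price rises by ps − p* = 203 − 159 = 44.
So consumers capture 8/52 = 2/13 of each unit of subsidy.

Consumer share = 2/13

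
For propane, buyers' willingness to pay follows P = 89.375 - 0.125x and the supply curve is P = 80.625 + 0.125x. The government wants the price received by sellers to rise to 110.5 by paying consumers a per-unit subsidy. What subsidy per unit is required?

At a seller price of 110.5, quantity supplied is -645 + 8·110.5 = 239.
Buyers absorb 239 only when they pay Pb = 89.375 − 0.125·239 = 59.5.
s = Ps − Pb = 110.5 − 59.5 = 51.

Required subsidy s = 51 per unit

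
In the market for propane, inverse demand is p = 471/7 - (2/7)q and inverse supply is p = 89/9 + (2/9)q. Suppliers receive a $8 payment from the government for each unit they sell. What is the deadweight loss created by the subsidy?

Pre-subsidy: 471/7 - (2/7)q = 89/9 + (2/9)q gives q* = 113 and p* = 35.
With the subsidy, sellers receive ps = pb + 8 for each unit, where pb is the price buyers pay.
On the curves, pb = 471/7 - (2/7)q and ps = 89/9 + (2/9)q; the wedge ps − pb = 8 gives 89/9 + (2/9)q − (471/7 - (2/7)q) = 8, so q' = 128.75.
Then pb = 471/7 − (2/7)·128.75 = 30.5 and ps = 89/9 + (2/9)·128.75 = 38.5.
The subsidy expands output by 128.75 − 113 = 15.75 past the efficient level; on those units the gap between marginal cost and willingness to pay runs from 0 up to 8.
DWL = ½ × 8 × 15.75 = 63.

Deadweight loss = $63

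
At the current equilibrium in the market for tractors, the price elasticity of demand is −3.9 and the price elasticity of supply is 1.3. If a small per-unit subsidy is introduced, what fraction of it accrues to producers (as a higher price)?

Producer share = 0.75

For a small subsidy around the equilibrium, the benefit split depends on the relative slopes, which at a point are proportional to the elasticities.
Buyer share = εs/(εs + |εd|) = 1.3/(1.3 + 3.9) = 0.25; seller share = |εd|/(εs + |εd|) = 0.75.
So producers capture 0.75 of the subsidy.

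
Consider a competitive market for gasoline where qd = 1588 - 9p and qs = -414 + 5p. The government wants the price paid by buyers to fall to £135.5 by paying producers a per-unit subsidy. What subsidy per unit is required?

At a buyer price of 135.5, quantity demanded is 1588 − 9·135.5 = 368.5.
Sellers supply 368.5 only when they receive ps with -414 + 5·ps = 368.5, i.e. ps = 156.5.
s = ps − pb = 156.5 − 135.5 = 21.

Required subsidy s = £21 per unit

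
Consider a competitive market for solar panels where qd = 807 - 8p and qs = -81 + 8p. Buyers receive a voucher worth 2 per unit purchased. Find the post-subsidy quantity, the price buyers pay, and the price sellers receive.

Pre-subsidy: 807 - 8p = -81 + 8p gives p* = 55.5, q* = 363.
With the rebate, buyers effectively pay pb = ps − 2, where ps is the price sellers receive.
Demand in terms of ps becomes qd = 807 − 8(ps − 2) = 823 - 8ps. Setting this equal to supply: 823 - 8ps = -81 + 8ps, so ps = 56.5.
Buyers pay pb = 56.5 − 2 = 54.5; q' = -81 + 8·56.5 = 371.

q' = 371; buyers pay 54.5; sellers receive 56.5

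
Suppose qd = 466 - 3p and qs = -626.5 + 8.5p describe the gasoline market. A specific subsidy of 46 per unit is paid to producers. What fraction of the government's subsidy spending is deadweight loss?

DWL / government spending = 51/283

Pre-subsidy: 466 - 3p = -626.5 + 8.5p gives p* = 95, q* = 181.
With the subsidy, sellers receive ps = pb + 46 for each unit, where pb is the price buyers pay.
Supply in terms of pb becomes qs = -626.5 + 8.5(pb + 46) = -235.5 + 8.5pb. Setting this equal to demand: 466 - 3pb = -235.5 + 8.5pb, so pb = 61.
Sellers receive ps = 61 + 46 = 107; q' = 466 − 3·61 = 283.
ΔCS = ½(181 + 283)(95 − 61) = 7888; ΔPS = ½(181 + 283)(107 − 95) = 2784.
Government spending = 46 × 283 = 13018.
DWL = ½ × 46 × (283 − 181) = 2346; fraction = 2346 / 13018 = 51/283.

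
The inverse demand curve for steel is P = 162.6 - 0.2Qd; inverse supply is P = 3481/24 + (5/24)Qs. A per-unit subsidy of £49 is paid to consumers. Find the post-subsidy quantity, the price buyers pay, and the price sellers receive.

Q' = 163; buyers pay £130; sellers receive £179

Pre-subsidy: 162.6 - 0.2Q = 3481/24 + (5/24)Q gives Q* = 43 and P* = 154.
With the rebate, buyers effectively pay Pb = Ps − 49, where Ps is the price sellers receive.
On the curves, Pb = 162.6 - 0.2Q and Ps = 3481/24 + (5/24)Q; the wedge Ps − Pb = 49 gives 3481/24 + (5/24)Q − (162.6 - 0.2Q) = 49, so Q' = 163.
Then Pb = 162.6 − 0.2·163 = 130 and Ps = 3481/24 + (5/24)·163 = 179.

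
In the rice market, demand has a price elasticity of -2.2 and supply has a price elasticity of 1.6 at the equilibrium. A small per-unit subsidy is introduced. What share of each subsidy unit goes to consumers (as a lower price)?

Consumer share = 8/19

For a small subsidy around the equilibrium, the benefit split depends on the relative slopes, which at a point are proportional to the elasticities.
Buyer share = εs/(εs + |εd|) = 1.6/(1.6 + 2.2) = 8/19; seller share = |εd|/(εs + |εd|) = 11/19.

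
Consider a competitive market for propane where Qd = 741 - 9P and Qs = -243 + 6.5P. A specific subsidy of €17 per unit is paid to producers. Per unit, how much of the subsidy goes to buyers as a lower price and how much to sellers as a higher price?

Pre-subsidy: 741 - 9P = -243 + 6.5P gives P* = 1968/31, Q* = 5259/31.
With the subsidy, sellers receive Ps = Pb + 17 for each unit, where Pb is the price buyers pay.
Supply in terms of Pb becomes Qs = -243 + 6.5(Pb + 17) = -132.5 + 6.5Pb. Setting this equal to demand: 741 - 9Pb = -132.5 + 6.5Pb, so Pb = 1747/31.
Sellers receive Ps = 1747/31 + 17 = 2274/31; Q' = 741 − 9·(1747/31) = 7248/31.
Buyers' price falls by P* − Pb = 1968/31 − 1747/31 = 221/31; sellers' price rises by Ps − P* = 2274/31 − 1968/31 = 306/31.

Buyers gain 221/31 per unit; sellers gain 306/31 per unit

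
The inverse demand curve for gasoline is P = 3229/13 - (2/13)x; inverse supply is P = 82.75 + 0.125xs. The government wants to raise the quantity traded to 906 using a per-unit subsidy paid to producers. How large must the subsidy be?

At x = 906, from the demand curve buyers pay Pb = 3229/13 − (2/13)·906 = 109; from the supply curve sellers need Ps = 82.75 + 0.125·906 = 196.
The subsidy must fill the gap: s = Ps − Pb = 196 − 109 = 87.

Required subsidy s = 87 per unit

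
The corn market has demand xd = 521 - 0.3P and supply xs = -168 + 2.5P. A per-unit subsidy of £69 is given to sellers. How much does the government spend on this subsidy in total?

Pre-subsidy: 521 - 0.3P = -168 + 2.5P gives P* = 3445/14, x* = 12521/28.
With the subsidy, sellers receive Ps = Pb + 69 for each unit, where Pb is the price buyers pay.
Supply in terms of Pb becomes xs = -168 + 2.5(Pb + 69) = 4.5 + 2.5Pb. Setting this equal to demand: 521 - 0.3Pb = 4.5 + 2.5Pb, so Pb = 5165/28.
Sellers receive Ps = 5165/28 + 69 = 7097/28; x' = 521 − 0.3·(5165/28) = 26077/56.
Government outlay = subsidy × quantity = 69 × 26077/56 = 1799313/56.

Government cost = 1799313/56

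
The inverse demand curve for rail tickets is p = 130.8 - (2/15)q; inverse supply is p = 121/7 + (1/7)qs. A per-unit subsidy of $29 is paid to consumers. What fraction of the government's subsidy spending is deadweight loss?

DWL / government spending = 35/344

Pre-subsidy: 130.8 - (2/15)q = 121/7 + (1/7)q gives q* = 411 and p* = 76.
With the rebate, buyers effectively pay pb = ps − 29, where ps is the price sellers receive.
On the curves, pb = 130.8 - (2/15)q and ps = 121/7 + (1/7)q; the wedge ps − pb = 29 gives 121/7 + (1/7)q − (130.8 - (2/15)q) = 29, so q' = 516.
Then pb = 130.8 − (2/15)·516 = 62 and ps = 121/7 + (1/7)·516 = 91.
ΔCS = ½(411 + 516)(76 − 62) = 6489; ΔPS = ½(411 + 516)(91 − 76) = 6952.5.
Government spending = 29 × 516 = 14964.
DWL = ½ × 29 × (516 − 411) = 1522.5; fraction = 1522.5 / 14964 = 35/344.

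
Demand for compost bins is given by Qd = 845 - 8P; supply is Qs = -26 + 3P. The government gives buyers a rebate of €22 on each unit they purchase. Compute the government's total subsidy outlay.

Government cost = €5710

Pre-subsidy: 845 - 8P = -26 + 3P gives P* = 871/11, Q* = 2327/11.
With the rebate, buyers effectively pay Pb = Ps − 22, where Ps is the price sellers receive.
Demand in terms of Ps becomes Qd = 845 − 8(Ps − 22) = 1021 - 8Ps. Setting this equal to supply: 1021 - 8Ps = -26 + 3Ps, so Ps = 1047/11.
Buyers pay Pb = 1047/11 − 22 = 805/11; Q' = -26 + 3·(1047/11) = 2855/11.
Government outlay = subsidy × quantity = 22 × 2855/11 = 5710.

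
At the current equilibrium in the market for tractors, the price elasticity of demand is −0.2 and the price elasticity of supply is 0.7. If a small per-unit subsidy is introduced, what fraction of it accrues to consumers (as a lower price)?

Consumer share = 7/9

For a small subsidy around the equilibrium, the benefit split depends on the relative slopes, which at a point are proportional to the elasticities.
Buyer share = εs/(εs + |εd|) = 0.7/(0.7 + 0.2) = 7/9; seller share = |εd|/(εs + |εd|) = 2/9.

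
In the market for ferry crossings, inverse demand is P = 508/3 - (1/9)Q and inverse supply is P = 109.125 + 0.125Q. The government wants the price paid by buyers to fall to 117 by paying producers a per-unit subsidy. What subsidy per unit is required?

Required subsidy s = 51 per unit

At a buyer price of 117, quantity demanded is 1524 − 9·117 = 471.
Sellers supply 471 only when they receive Ps = 109.125 + 0.125·471 = 168.
s = Ps − Pb = 168 − 117 = 51.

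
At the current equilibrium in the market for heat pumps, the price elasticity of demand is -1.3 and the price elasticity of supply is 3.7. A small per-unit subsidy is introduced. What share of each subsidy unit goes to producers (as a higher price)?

For a small subsidy around the equilibrium, the benefit split depends on the relative slopes, which at a point are proportional to the elasticities.
Buyer share = εs/(εs + |εd|) = 3.7/(3.7 + 1.3) = 0.74; seller share = |εd|/(εs + |εd|) = 0.26.
So producers capture 0.26 of the subsidy.

Producer share = 0.26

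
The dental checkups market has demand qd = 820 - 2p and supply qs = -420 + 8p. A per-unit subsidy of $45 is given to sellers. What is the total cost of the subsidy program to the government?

Pre-subsidy: 820 - 2p = -420 + 8p gives p* = 124, q* = 572.
With the subsidy, sellers receive ps = pb + 45 for each unit, where pb is the price buyers pay.
Supply in terms of pb becomes qs = -420 + 8(pb + 45) = -60 + 8pb. Setting this equal to demand: 820 - 2pb = -60 + 8pb, so pb = 88.
Sellers receive ps = 88 + 45 = 133; q' = 820 − 2·88 = 644.
Government outlay = subsidy × quantity = 45 × 644 = 28980.

Government cost = $28980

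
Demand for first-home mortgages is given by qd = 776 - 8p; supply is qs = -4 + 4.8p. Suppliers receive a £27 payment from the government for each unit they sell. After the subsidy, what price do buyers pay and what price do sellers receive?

Pre-subsidy: 776 - 8p = -4 + 4.8p gives p* = 60.9375, q* = 288.5.
With the subsidy, sellers receive ps = pb + 27 for each unit, where pb is the price buyers pay.
Supply in terms of pb becomes qs = -4 + 4.8(pb + 27) = 125.6 + 4.8pb. Setting this equal to demand: 776 - 8pb = 125.6 + 4.8pb, so pb = 50.8125.
Sellers receive ps = 50.8125 + 27 = 77.8125; q' = 776 − 8·50.8125 = 369.5.

Buyers pay £50.8125; sellers receive £77.8125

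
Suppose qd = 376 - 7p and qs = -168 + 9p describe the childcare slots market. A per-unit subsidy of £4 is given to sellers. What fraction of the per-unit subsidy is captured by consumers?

Pre-subsidy: 376 - 7p = -168 + 9p gives p* = 34, q* = 138.
With the subsidy, sellers receive ps = pb + 4 for each unit, where pb is the price buyers pay.
Supply in terms of pb becomes qs = -168 + 9(pb + 4) = -132 + 9pb. Setting this equal to demand: 376 - 7pb = -132 + 9pb, so pb = 31.75.
Sellers receive ps = 31.75 + 4 = 35.75; q' = 376 − 7·31.75 = 153.75.
Buyers' price falls by p* − pb = 34 − 31.75 = 2.25; sellers' price rises by ps − p* = 35.75 − 34 = 1.75.
So consumers capture 2.25/4 = 0.5625 of each unit of subsidy.

Consumer share = 0.5625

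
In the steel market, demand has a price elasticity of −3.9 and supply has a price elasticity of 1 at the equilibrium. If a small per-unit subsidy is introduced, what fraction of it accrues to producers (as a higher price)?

For a small subsidy around the equilibrium, the benefit split depends on the relative slopes, which at a point are proportional to the elasticities.
Buyer share = εs/(εs + |εd|) = 1/(1 + 3.9) = 10/49; seller share = |εd|/(εs + |εd|) = 39/49.
So producers capture 39/49 of the subsidy.

Producer share = 39/49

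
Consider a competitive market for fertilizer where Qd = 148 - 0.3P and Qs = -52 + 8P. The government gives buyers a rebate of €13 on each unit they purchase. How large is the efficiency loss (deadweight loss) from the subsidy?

Deadweight loss = 2028/83

Pre-subsidy: 148 - 0.3P = -52 + 8P gives P* = 2000/83, Q* = 11684/83.
With the rebate, buyers effectively pay Pb = Ps − 13, where Ps is the price sellers receive.
Demand in terms of Ps becomes Qd = 148 − 0.3(Ps − 13) = 151.9 - 0.3Ps. Setting this equal to supply: 151.9 - 0.3Ps = -52 + 8Ps, so Ps = 2039/83.
Buyers pay Pb = 2039/83 − 13 = 960/83; Q' = -52 + 8·(2039/83) = 11996/83.
The subsidy expands output by 11996/83 − 11684/83 = 312/83 past the efficient level; on those units the gap between marginal cost and willingness to pay runs from 0 up to 13.
DWL = ½ × 13 × 312/83 = 2028/83.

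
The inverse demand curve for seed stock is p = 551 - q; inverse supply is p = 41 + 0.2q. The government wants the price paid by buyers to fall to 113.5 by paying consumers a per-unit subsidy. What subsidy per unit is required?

Required subsidy s = 15 per unit

At a buyer price of 113.5, quantity demanded is 551 − 1·113.5 = 437.5.
Sellers supply 437.5 only when they receive ps = 41 + 0.2·437.5 = 128.5.
s = ps − pb = 128.5 − 113.5 = 15.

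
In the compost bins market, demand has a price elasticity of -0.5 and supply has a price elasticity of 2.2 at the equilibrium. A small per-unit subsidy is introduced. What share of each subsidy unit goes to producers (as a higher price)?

For a small subsidy around the equilibrium, the benefit split depends on the relative slopes, which at a point are proportional to the elasticities.
Buyer share = εs/(εs + |εd|) = 2.2/(2.2 + 0.5) = 22/27; seller share = |εd|/(εs + |εd|) = 5/27.
So producers capture 5/27 of the subsidy.

Producer share = 5/27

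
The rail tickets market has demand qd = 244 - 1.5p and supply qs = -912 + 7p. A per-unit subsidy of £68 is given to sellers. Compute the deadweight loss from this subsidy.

Pre-subsidy: 244 - 1.5p = -912 + 7p gives p* = 136, q* = 40.
With the subsidy, sellers receive ps = pb + 68 for each unit, where pb is the price buyers pay.
Supply in terms of pb becomes qs = -912 + 7(pb + 68) = -436 + 7pb. Setting this equal to demand: 244 - 1.5pb = -436 + 7pb, so pb = 80.
Sellers receive ps = 80 + 68 = 148; q' = 244 − 1.5·80 = 124.
The subsidy expands output by 124 − 40 = 84 past the efficient level; on those units the gap between marginal cost and willingness to pay runs from 0 up to 68.
DWL = ½ × 68 × 84 = 2856.

Deadweight loss = £2856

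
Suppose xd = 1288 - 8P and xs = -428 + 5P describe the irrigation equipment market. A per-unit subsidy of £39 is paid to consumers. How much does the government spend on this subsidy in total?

Pre-subsidy: 1288 - 8P = -428 + 5P gives P* = 132, x* = 232.
With the rebate, buyers effectively pay Pb = Ps − 39, where Ps is the price sellers receive.
Demand in terms of Ps becomes xd = 1288 − 8(Ps − 39) = 1600 - 8Ps. Setting this equal to supply: 1600 - 8Ps = -428 + 5Ps, so Ps = 156.
Buyers pay Pb = 156 − 39 = 117; x' = -428 + 5·156 = 352.
Government outlay = subsidy × quantity = 39 × 352 = 13728.

Government cost = £13728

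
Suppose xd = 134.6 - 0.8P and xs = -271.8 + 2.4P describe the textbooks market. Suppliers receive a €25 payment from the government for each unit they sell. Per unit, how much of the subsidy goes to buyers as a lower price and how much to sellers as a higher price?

Buyers gain €18.75 per unit; sellers gain €6.25 per unit

Pre-subsidy: 134.6 - 0.8P = -271.8 + 2.4P gives P* = 127, x* = 33.
With the subsidy, sellers receive Ps = Pb + 25 for each unit, where Pb is the price buyers pay.
Supply in terms of Pb becomes xs = -271.8 + 2.4(Pb + 25) = -211.8 + 2.4Pb. Setting this equal to demand: 134.6 - 0.8Pb = -211.8 + 2.4Pb, so Pb = 108.25.
Sellers receive Ps = 108.25 + 25 = 133.25; x' = 134.6 − 0.8·108.25 = 48.
Buyers' price falls by P* − Pb = 127 − 108.25 = 18.75; sellers' price rises by Ps − P* = 133.25 − 127 = 6.25.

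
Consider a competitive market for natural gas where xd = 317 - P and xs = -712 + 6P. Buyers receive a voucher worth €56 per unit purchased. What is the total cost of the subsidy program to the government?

Government cost = €12208

Pre-subsidy: 317 - P = -712 + 6P gives P* = 147, x* = 170.
With the rebate, buyers effectively pay Pb = Ps − 56, where Ps is the price sellers receive.
Demand in terms of Ps becomes xd = 317 − 1(Ps − 56) = 373 - Ps. Setting this equal to supply: 373 - Ps = -712 + 6Ps, so Ps = 155.
Buyers pay Pb = 155 − 56 = 99; x' = -712 + 6·155 = 218.
Government outlay = subsidy × quantity = 56 × 218 = 12208.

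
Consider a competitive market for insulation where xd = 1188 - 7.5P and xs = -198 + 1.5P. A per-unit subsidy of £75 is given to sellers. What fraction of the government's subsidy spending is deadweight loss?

Pre-subsidy: 1188 - 7.5P = -198 + 1.5P gives P* = 154, x* = 33.
With the subsidy, sellers receive Ps = Pb + 75 for each unit, where Pb is the price buyers pay.
Supply in terms of Pb becomes xs = -198 + 1.5(Pb + 75) = -85.5 + 1.5Pb. Setting this equal to demand: 1188 - 7.5Pb = -85.5 + 1.5Pb, so Pb = 141.5.
Sellers receive Ps = 141.5 + 75 = 216.5; x' = 1188 − 7.5·141.5 = 126.75.
ΔCS = ½(33 + 126.75)(154 − 141.5) = 998.4375; ΔPS = ½(33 + 126.75)(216.5 − 154) = 4992.1875.
Government spending = 75 × 126.75 = 9506.25.
DWL = ½ × 75 × (126.75 − 33) = 3515.625; fraction = 3515.625 / 9506.25 = 125/338.

DWL / government spending = 125/338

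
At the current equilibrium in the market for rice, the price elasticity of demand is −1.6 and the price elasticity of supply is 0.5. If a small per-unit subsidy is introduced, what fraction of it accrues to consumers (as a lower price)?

For a small subsidy around the equilibrium, the benefit split depends on the relative slopes, which at a point are proportional to the elasticities.
Buyer share = εs/(εs + |εd|) = 0.5/(0.5 + 1.6) = 5/21; seller share = |εd|/(εs + |εd|) = 16/21.

Consumer share = 5/21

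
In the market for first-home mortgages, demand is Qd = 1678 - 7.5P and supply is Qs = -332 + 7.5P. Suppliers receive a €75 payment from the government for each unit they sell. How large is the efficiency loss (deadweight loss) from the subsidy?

Deadweight loss = €10546.875

Pre-subsidy: 1678 - 7.5P = -332 + 7.5P gives P* = 134, Q* = 673.
With the subsidy, sellers receive Ps = Pb + 75 for each unit, where Pb is the price buyers pay.
Supply in terms of Pb becomes Qs = -332 + 7.5(Pb + 75) = 230.5 + 7.5Pb. Setting this equal to demand: 1678 - 7.5Pb = 230.5 + 7.5Pb, so Pb = 96.5.
Sellers receive Ps = 96.5 + 75 = 171.5; Q' = 1678 − 7.5·96.5 = 954.25.
The subsidy expands output by 954.25 − 673 = 281.25 past the efficient level; on those units the gap between marginal cost and willingness to pay runs from 0 up to 75.
DWL = ½ × 75 × 281.25 = 10546.875.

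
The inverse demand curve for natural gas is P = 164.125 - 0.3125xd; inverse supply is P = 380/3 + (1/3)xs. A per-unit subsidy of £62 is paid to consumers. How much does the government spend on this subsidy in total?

Government cost = £9548

Pre-subsidy: 164.125 - 0.3125x = 380/3 + (1/3)x gives x* = 58 and P* = 146.
With the rebate, buyers effectively pay Pb = Ps − 62, where Ps is the price sellers receive.
On the curves, Pb = 164.125 - 0.3125x and Ps = 380/3 + (1/3)x; the wedge Ps − Pb = 62 gives 380/3 + (1/3)x − (164.125 - 0.3125x) = 62, so x' = 154.
Then Pb = 164.125 − 0.3125·154 = 116 and Ps = 380/3 + (1/3)·154 = 178.
Government outlay = subsidy × quantity = 62 × 154 = 9548.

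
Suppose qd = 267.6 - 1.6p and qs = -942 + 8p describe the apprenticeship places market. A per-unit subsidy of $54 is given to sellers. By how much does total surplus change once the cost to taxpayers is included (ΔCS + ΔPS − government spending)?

Pre-subsidy: 267.6 - 1.6p = -942 + 8p gives p* = 126, q* = 66.
With the subsidy, sellers receive ps = pb + 54 for each unit, where pb is the price buyers pay.
Supply in terms of pb becomes qs = -942 + 8(pb + 54) = -510 + 8pb. Setting this equal to demand: 267.6 - 1.6pb = -510 + 8pb, so pb = 81.
Sellers receive ps = 81 + 54 = 135; q' = 267.6 − 1.6·81 = 138.
ΔCS = ½(66 + 138)(126 − 81) = 4590; ΔPS = ½(66 + 138)(135 − 126) = 918.
Government spending = 54 × 138 = 7452.
Net change = 4590 + 918 − 7452 = -1944. The loss equals the DWL triangle ½·54·72.

Net change in total surplus = -$1944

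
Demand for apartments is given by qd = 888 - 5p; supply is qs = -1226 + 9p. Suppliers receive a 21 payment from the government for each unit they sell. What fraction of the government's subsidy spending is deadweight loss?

Pre-subsidy: 888 - 5p = -1226 + 9p gives p* = 151, q* = 133.
With the subsidy, sellers receive ps = pb + 21 for each unit, where pb is the price buyers pay.
Supply in terms of pb becomes qs = -1226 + 9(pb + 21) = -1037 + 9pb. Setting this equal to demand: 888 - 5pb = -1037 + 9pb, so pb = 137.5.
Sellers receive ps = 137.5 + 21 = 158.5; q' = 888 − 5·137.5 = 200.5.
ΔCS = ½(133 + 200.5)(151 − 137.5) = 2251.125; ΔPS = ½(133 + 200.5)(158.5 − 151) = 1250.625.
Government spending = 21 × 200.5 = 4210.5.
DWL = ½ × 21 × (200.5 − 133) = 708.75; fraction = 708.75 / 4210.5 = 135/802.

DWL / government spending = 135/802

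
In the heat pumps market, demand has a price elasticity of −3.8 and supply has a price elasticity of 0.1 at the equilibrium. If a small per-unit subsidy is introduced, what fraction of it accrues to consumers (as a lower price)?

Consumer share = 1/39

For a small subsidy around the equilibrium, the benefit split depends on the relative slopes, which at a point are proportional to the elasticities.
Buyer share = εs/(εs + |εd|) = 0.1/(0.1 + 3.8) = 1/39; seller share = |εd|/(εs + |εd|) = 38/39.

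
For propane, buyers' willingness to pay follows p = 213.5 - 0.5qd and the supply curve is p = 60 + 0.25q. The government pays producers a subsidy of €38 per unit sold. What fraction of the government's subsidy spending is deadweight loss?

DWL / government spending = 38/383

Pre-subsidy: 213.5 - 0.5q = 60 + 0.25q gives q* = 614/3 and p* = 667/6.
With the subsidy, sellers receive ps = pb + 38 for each unit, where pb is the price buyers pay.
On the curves, pb = 213.5 - 0.5q and ps = 60 + 0.25q; the wedge ps − pb = 38 gives 60 + 0.25q − (213.5 - 0.5q) = 38, so q' = 766/3.
Then pb = 213.5 − 0.5·(766/3) = 515/6 and ps = 60 + 0.25·(766/3) = 743/6.
ΔCS = ½(614/3 + 766/3)(667/6 − 515/6) = 17480/3; ΔPS = ½(614/3 + 766/3)(743/6 − 667/6) = 8740/3.
Government spending = 38 × 766/3 = 29108/3.
DWL = ½ × 38 × (766/3 − 614/3) = 2888/3; fraction = (2888/3) / (29108/3) = 38/383.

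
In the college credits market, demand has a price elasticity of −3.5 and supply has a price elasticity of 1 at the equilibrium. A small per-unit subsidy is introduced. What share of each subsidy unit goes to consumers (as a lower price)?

Consumer share = 2/9

For a small subsidy around the equilibrium, the benefit split depends on the relative slopes, which at a point are proportional to the elasticities.
Buyer share = εs/(εs + |εd|) = 1/(1 + 3.5) = 2/9; seller share = |εd|/(εs + |εd|) = 7/9.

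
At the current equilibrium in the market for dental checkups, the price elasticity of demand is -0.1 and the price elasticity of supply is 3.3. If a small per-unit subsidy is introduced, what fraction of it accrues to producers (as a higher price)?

Producer share = 1/34

For a small subsidy around the equilibrium, the benefit split depends on the relative slopes, which at a point are proportional to the elasticities.
Buyer share = εs/(εs + |εd|) = 3.3/(3.3 + 0.1) = 33/34; seller share = |εd|/(εs + |εd|) = 1/34.
So producers capture 1/34 of the subsidy.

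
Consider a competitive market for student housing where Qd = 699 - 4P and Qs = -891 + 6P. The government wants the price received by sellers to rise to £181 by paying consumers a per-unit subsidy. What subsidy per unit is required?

Required subsidy s = £55 per unit

At a seller price of 181, quantity supplied is -891 + 6·181 = 195.
Buyers absorb 195 only when they pay Pb with 699 − 4·Pb = 195, i.e. Pb = 126.
s = Ps − Pb = 181 − 126 = 55.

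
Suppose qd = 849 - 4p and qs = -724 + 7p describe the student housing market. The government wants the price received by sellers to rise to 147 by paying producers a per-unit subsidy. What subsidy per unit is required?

Required subsidy s = 11 per unit

At a seller price of 147, quantity supplied is -724 + 7·147 = 305.
Buyers absorb 305 only when they pay pb with 849 − 4·pb = 305, i.e. pb = 136.
s = ps − pb = 147 − 136 = 11.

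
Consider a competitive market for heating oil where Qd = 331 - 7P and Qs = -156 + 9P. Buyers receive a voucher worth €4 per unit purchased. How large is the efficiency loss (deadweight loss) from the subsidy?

Deadweight loss = €31.5

Pre-subsidy: 331 - 7P = -156 + 9P gives P* = 30.4375, Q* = 117.9375.
With the rebate, buyers effectively pay Pb = Ps − 4, where Ps is the price sellers receive.
Demand in terms of Ps becomes Qd = 331 − 7(Ps − 4) = 359 - 7Ps. Setting this equal to supply: 359 - 7Ps = -156 + 9Ps, so Ps = 32.1875.
Buyers pay Pb = 32.1875 − 4 = 28.1875; Q' = -156 + 9·32.1875 = 133.6875.
The subsidy expands output by 133.6875 − 117.9375 = 15.75 past the efficient level; on those units the gap between marginal cost and willingness to pay runs from 0 up to 4.
DWL = ½ × 4 × 15.75 = 31.5.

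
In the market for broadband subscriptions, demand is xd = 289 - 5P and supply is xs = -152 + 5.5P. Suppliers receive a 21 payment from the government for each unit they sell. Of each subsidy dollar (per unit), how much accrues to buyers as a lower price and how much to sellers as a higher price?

Buyers gain 11 per unit; sellers gain 10 per unit

Pre-subsidy: 289 - 5P = -152 + 5.5P gives P* = 42, x* = 79.
With the subsidy, sellers receive Ps = Pb + 21 for each unit, where Pb is the price buyers pay.
Supply in terms of Pb becomes xs = -152 + 5.5(Pb + 21) = -36.5 + 5.5Pb. Setting this equal to demand: 289 - 5Pb = -36.5 + 5.5Pb, so Pb = 31.
Sellers receive Ps = 31 + 21 = 52; x' = 289 − 5·31 = 134.
Buyers' price falls by P* − Pb = 42 − 31 = 11; sellers' price rises by Ps − P* = 52 − 42 = 10.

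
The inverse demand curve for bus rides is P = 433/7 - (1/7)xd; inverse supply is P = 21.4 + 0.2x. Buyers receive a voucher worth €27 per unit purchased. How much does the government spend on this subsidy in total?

Government cost = €5312.25

Pre-subsidy: 433/7 - (1/7)x = 21.4 + 0.2x gives x* = 118 and P* = 45.
With the rebate, buyers effectively pay Pb = Ps − 27, where Ps is the price sellers receive.
On the curves, Pb = 433/7 - (1/7)x and Ps = 21.4 + 0.2x; the wedge Ps − Pb = 27 gives 21.4 + 0.2x − (433/7 - (1/7)x) = 27, so x' = 196.75.
Then Pb = 433/7 − (1/7)·196.75 = 33.75 and Ps = 21.4 + 0.2·196.75 = 60.75.
Government outlay = subsidy × quantity = 27 × 196.75 = 5312.25.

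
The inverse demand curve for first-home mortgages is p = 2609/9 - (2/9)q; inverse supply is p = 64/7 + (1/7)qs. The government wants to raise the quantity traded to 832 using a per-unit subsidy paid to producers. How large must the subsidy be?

At q = 832, from the demand curve buyers pay pb = 2609/9 − (2/9)·832 = 105; from the supply curve sellers need ps = 64/7 + (1/7)·832 = 128.
The subsidy must fill the gap: s = ps − pb = 128 − 105 = 23.

Required subsidy s = 23 per unit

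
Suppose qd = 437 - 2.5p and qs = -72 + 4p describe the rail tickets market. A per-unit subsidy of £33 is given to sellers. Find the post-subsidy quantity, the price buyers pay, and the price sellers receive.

Pre-subsidy: 437 - 2.5p = -72 + 4p gives p* = 1018/13, q* = 3136/13.
With the subsidy, sellers receive ps = pb + 33 for each unit, where pb is the price buyers pay.
Supply in terms of pb becomes qs = -72 + 4(pb + 33) = 60 + 4pb. Setting this equal to demand: 437 - 2.5pb = 60 + 4pb, so pb = 58.
Sellers receive ps = 58 + 33 = 91; q' = 437 − 2.5·58 = 292.

q' = 292; buyers pay £58; sellers receive £91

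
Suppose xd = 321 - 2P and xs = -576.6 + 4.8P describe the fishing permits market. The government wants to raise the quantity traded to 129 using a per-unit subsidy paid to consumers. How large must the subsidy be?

Required subsidy s = 51 per unit

At x = 129, invert demand for the buyer price: Pb = (321 − 129)/2 = 96; invert supply for the seller price: Ps = (129 − (-576.6))/4.8 = 147.
The subsidy must fill the gap: s = Ps − Pb = 147 − 96 = 51.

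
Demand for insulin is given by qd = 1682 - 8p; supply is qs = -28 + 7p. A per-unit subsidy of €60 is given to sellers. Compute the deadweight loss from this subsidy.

Pre-subsidy: 1682 - 8p = -28 + 7p gives p* = 114, q* = 770.
With the subsidy, sellers receive ps = pb + 60 for each unit, where pb is the price buyers pay.
Supply in terms of pb becomes qs = -28 + 7(pb + 60) = 392 + 7pb. Setting this equal to demand: 1682 - 8pb = 392 + 7pb, so pb = 86.
Sellers receive ps = 86 + 60 = 146; q' = 1682 − 8·86 = 994.
The subsidy expands output by 994 − 770 = 224 past the efficient level; on those units the gap between marginal cost and willingness to pay runs from 0 up to 60.
DWL = ½ × 60 × 224 = 6720.

Deadweight loss = €6720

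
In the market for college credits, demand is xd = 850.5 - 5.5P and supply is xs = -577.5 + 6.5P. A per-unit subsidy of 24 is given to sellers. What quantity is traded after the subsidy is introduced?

Pre-subsidy: 850.5 - 5.5P = -577.5 + 6.5P gives P* = 119, x* = 196.
With the subsidy, sellers receive Ps = Pb + 24 for each unit, where Pb is the price buyers pay.
Supply in terms of Pb becomes xs = -577.5 + 6.5(Pb + 24) = -421.5 + 6.5Pb. Setting this equal to demand: 850.5 - 5.5Pb = -421.5 + 6.5Pb, so Pb = 106.
Sellers receive Ps = 106 + 24 = 130; x' = 850.5 − 5.5·106 = 267.5.

x' = 267.5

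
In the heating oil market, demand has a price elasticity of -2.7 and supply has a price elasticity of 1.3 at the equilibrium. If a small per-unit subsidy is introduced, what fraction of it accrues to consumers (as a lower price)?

For a small subsidy around the equilibrium, the benefit split depends on the relative slopes, which at a point are proportional to the elasticities.
Buyer share = εs/(εs + |εd|) = 1.3/(1.3 + 2.7) = 0.325; seller share = |εd|/(εs + |εd|) = 0.675.

Consumer share = 0.325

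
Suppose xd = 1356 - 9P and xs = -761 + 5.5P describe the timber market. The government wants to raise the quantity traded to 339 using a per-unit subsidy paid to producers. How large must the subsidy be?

At x = 339, invert demand for the buyer price: Pb = (1356 − 339)/9 = 113; invert supply for the seller price: Ps = (339 − (-761))/5.5 = 200.
The subsidy must fill the gap: s = Ps − Pb = 200 − 113 = 87.

Required subsidy s = 87 per unit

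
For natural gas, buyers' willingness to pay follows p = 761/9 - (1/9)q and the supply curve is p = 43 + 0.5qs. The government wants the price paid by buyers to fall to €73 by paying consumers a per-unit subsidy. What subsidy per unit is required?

Required subsidy s = €22 per unit

At a buyer price of 73, quantity demanded is 761 − 9·73 = 104.
Sellers supply 104 only when they receive ps = 43 + 0.5·104 = 95.
s = ps − pb = 95 − 73 = 22.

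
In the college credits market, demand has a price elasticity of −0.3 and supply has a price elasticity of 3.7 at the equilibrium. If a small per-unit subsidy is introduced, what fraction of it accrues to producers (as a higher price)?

Producer share = 0.075

For a small subsidy around the equilibrium, the benefit split depends on the relative slopes, which at a point are proportional to the elasticities.
Buyer share = εs/(εs + |εd|) = 3.7/(3.7 + 0.3) = 0.925; seller share = |εd|/(εs + |εd|) = 0.075.
So producers capture 0.075 of the subsidy.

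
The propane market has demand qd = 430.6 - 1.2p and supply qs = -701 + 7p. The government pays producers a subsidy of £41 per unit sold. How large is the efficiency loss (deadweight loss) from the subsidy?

Pre-subsidy: 430.6 - 1.2p = -701 + 7p gives p* = 138, q* = 265.
With the subsidy, sellers receive ps = pb + 41 for each unit, where pb is the price buyers pay.
Supply in terms of pb becomes qs = -701 + 7(pb + 41) = -414 + 7pb. Setting this equal to demand: 430.6 - 1.2pb = -414 + 7pb, so pb = 103.
Sellers receive ps = 103 + 41 = 144; q' = 430.6 − 1.2·103 = 307.
The subsidy expands output by 307 − 265 = 42 past the efficient level; on those units the gap between marginal cost and willingness to pay runs from 0 up to 41.
DWL = ½ × 41 × 42 = 861.

Deadweight loss = £861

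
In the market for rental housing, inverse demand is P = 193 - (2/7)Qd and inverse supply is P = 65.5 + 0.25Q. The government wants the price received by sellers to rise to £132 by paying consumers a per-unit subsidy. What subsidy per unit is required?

At a seller price of 132, quantity supplied is -262 + 4·132 = 266.
Buyers absorb 266 only when they pay Pb = 193 − (2/7)·266 = 117.
s = Ps − Pb = 132 − 117 = 15.

Required subsidy s = £15 per unit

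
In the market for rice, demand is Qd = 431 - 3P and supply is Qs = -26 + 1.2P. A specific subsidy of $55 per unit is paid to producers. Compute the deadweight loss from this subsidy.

Deadweight loss = 9075/7

Pre-subsidy: 431 - 3P = -26 + 1.2P gives P* = 2285/21, Q* = 732/7.
With the subsidy, sellers receive Ps = Pb + 55 for each unit, where Pb is the price buyers pay.
Supply in terms of Pb becomes Qs = -26 + 1.2(Pb + 55) = 40 + 1.2Pb. Setting this equal to demand: 431 - 3Pb = 40 + 1.2Pb, so Pb = 1955/21.
Sellers receive Ps = 1955/21 + 55 = 3110/21; Q' = 431 − 3·(1955/21) = 1062/7.
The subsidy expands output by 1062/7 − 732/7 = 330/7 past the efficient level; on those units the gap between marginal cost and willingness to pay runs from 0 up to 55.
DWL = ½ × 55 × 330/7 = 9075/7.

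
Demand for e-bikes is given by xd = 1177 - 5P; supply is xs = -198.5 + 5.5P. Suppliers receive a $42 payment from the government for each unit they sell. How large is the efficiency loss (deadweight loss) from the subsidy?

Pre-subsidy: 1177 - 5P = -198.5 + 5.5P gives P* = 131, x* = 522.
With the subsidy, sellers receive Ps = Pb + 42 for each unit, where Pb is the price buyers pay.
Supply in terms of Pb becomes xs = -198.5 + 5.5(Pb + 42) = 32.5 + 5.5Pb. Setting this equal to demand: 1177 - 5Pb = 32.5 + 5.5Pb, so Pb = 109.
Sellers receive Ps = 109 + 42 = 151; x' = 1177 − 5·109 = 632.
The subsidy expands output by 632 − 522 = 110 past the efficient level; on those units the gap between marginal cost and willingness to pay runs from 0 up to 42.
DWL = ½ × 42 × 110 = 2310.

Deadweight loss = $2310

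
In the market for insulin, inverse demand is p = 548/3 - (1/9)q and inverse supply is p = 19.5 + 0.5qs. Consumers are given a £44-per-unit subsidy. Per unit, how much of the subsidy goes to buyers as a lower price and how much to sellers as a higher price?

Buyers gain £8 per unit; sellers gain £36 per unit

Pre-subsidy: 548/3 - (1/9)q = 19.5 + 0.5q gives q* = 267 and p* = 153.
With the rebate, buyers effectively pay pb = ps − 44, where ps is the price sellers receive.
On the curves, pb = 548/3 - (1/9)q and ps = 19.5 + 0.5q; the wedge ps − pb = 44 gives 19.5 + 0.5q − (548/3 - (1/9)q) = 44, so q' = 339.
Then pb = 548/3 − (1/9)·339 = 145 and ps = 19.5 + 0.5·339 = 189.
Buyers' price falls by p* − pb = 153 − 145 = 8; sellers' price rises by ps − p* = 189 − 153 = 36.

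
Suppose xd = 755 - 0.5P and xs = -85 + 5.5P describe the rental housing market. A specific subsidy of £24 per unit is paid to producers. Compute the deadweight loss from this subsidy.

Deadweight loss = £132

Pre-subsidy: 755 - 0.5P = -85 + 5.5P gives P* = 140, x* = 685.
With the subsidy, sellers receive Ps = Pb + 24 for each unit, where Pb is the price buyers pay.
Supply in terms of Pb becomes xs = -85 + 5.5(Pb + 24) = 47 + 5.5Pb. Setting this equal to demand: 755 - 0.5Pb = 47 + 5.5Pb, so Pb = 118.
Sellers receive Ps = 118 + 24 = 142; x' = 755 − 0.5·118 = 696.
The subsidy expands output by 696 − 685 = 11 past the efficient level; on those units the gap between marginal cost and willingness to pay runs from 0 up to 24.
DWL = ½ × 24 × 11 = 132.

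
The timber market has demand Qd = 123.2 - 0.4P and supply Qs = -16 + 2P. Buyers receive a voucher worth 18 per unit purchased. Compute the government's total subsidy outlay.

Pre-subsidy: 123.2 - 0.4P = -16 + 2P gives P* = 58, Q* = 100.
With the rebate, buyers effectively pay Pb = Ps − 18, where Ps is the price sellers receive.
Demand in terms of Ps becomes Qd = 123.2 − 0.4(Ps − 18) = 130.4 - 0.4Ps. Setting this equal to supply: 130.4 - 0.4Ps = -16 + 2Ps, so Ps = 61.
Buyers pay Pb = 61 − 18 = 43; Q' = -16 + 2·61 = 106.
Government outlay = subsidy × quantity = 18 × 106 = 1908.

Government cost = 1908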